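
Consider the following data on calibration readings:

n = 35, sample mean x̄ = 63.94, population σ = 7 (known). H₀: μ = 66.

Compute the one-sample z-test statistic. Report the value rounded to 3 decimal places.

test statistic = -1.741

SE = σ/√n = 7/√35 = 1.1832
z = (x̄−μ₀)/SE = (63.94−66)/1.1832 = -1.7410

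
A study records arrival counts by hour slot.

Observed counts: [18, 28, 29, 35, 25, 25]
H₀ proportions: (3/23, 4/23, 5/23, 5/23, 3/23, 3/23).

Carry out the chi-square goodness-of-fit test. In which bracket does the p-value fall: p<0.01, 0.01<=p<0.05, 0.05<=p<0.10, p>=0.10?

n = 160; E_i = n·p_i = [20.87, 27.83, 34.78, 34.78, 20.87, 20.87]
χ² = (18−20.87)²/20.87 + (28−27.83)²/27.83 + (29−34.78)²/34.78 + (35−34.78)²/34.78 + (25−20.87)²/20.87 + (25−20.87)²/20.87 = 2.9933
df = 5
p-value (upper-tail) = 0.70101
→ bracket: p>=0.10

p-value bracket: p>=0.10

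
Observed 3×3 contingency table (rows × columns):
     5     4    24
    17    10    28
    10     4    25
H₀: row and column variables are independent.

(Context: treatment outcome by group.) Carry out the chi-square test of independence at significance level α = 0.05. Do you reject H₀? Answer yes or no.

Row totals [33, 55, 39], col totals [32, 18, 77], n=127
χ² = (5−8.31)²/8.31 + (4−4.68)²/4.68 + (24−20.01)²/20.01 + (17−13.86)²/13.86 + (10−7.80)²/7.80 + (28−33.35)²/33.35 + (10−9.83)²/9.83 + (4−5.53)²/5.53 + (25−23.65)²/23.65 = 4.9119
df = 4
p-value (upper-tail) = 0.29645
At α=0.05: p ≥ α → fail to reject H₀

reject H₀: no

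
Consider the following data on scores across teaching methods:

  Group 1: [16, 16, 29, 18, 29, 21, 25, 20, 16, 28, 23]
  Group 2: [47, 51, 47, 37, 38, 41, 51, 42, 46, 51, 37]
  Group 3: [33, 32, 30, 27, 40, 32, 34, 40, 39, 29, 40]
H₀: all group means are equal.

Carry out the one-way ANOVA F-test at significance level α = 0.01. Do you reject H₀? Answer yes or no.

Group means [21.91, 44.36, 34.18], grand mean 33.485
SSB = Σnᵢ(x̄ᵢ−x̄)² = 2781.152; SSW = ΣΣ(x−x̄ᵢ)² = 819.091
MSB = 2781.152/2 = 1390.5758; MSW = 819.091/30 = 27.3030
F = MSB/MSW = 50.9312
df = (2, 30)
p-value (upper-tail) = 0.00000
At α=0.01: p < α → reject H₀

reject H₀: yes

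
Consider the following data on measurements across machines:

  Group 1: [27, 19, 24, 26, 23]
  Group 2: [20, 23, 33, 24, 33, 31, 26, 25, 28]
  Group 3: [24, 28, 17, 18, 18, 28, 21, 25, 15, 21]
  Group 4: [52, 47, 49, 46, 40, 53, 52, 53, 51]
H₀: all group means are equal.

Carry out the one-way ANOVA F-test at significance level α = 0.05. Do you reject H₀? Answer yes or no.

Group means [23.80, 27.00, 21.50, 49.22], grand mean 30.909
SSB = Σnᵢ(x̄ᵢ−x̄)² = 4293.872; SSW = ΣΣ(x−x̄ᵢ)² = 544.856
MSB = 4293.872/3 = 1431.2906; MSW = 544.856/29 = 18.7881
F = MSB/MSW = 76.1806
df = (3, 29)
p-value (upper-tail) = 0.00000
At α=0.05: p < α → reject H₀

reject H₀: yes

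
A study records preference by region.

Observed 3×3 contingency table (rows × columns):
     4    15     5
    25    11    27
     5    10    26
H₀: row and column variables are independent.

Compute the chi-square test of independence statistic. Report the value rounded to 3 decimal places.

test statistic = 27.211

Row totals [24, 63, 41], col totals [34, 36, 58], n=128
χ² = (4−6.38)²/6.38 + (15−6.75)²/6.75 + (5−10.88)²/10.88 + (25−16.73)²/16.73 + (11−17.72)²/17.72 + (27−28.55)²/28.55 + (5−10.89)²/10.89 + (10−11.53)²/11.53 + (26−18.58)²/18.58 = 27.2106
df = 4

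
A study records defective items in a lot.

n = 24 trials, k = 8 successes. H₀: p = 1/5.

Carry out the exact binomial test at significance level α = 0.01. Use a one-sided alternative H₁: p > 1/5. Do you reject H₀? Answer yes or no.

reject H₀: no

Exact binomial: n=24, k=8, p₀=1/5=0.2000
P(X≥8) from Σ C(n,i)·p₀^i·(1−p₀)^(n−i)
p-value (one-sided, H₁ greater) = 0.08917
At α=0.01: p ≥ α → fail to reject H₀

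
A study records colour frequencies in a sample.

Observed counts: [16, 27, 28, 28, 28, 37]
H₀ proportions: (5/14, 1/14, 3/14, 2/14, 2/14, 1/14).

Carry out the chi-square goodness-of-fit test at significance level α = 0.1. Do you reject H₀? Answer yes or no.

n = 164; E_i = n·p_i = [58.57, 11.71, 35.14, 23.43, 23.43, 11.71]
χ² = (16−58.57)²/58.57 + (27−11.71)²/11.71 + (28−35.14)²/35.14 + (28−23.43)²/23.43 + (28−23.43)²/23.43 + (37−11.71)²/11.71 = 108.7041
df = 5
p-value (upper-tail) = 0.00000
At α=0.1: p < α → reject H₀

reject H₀: yes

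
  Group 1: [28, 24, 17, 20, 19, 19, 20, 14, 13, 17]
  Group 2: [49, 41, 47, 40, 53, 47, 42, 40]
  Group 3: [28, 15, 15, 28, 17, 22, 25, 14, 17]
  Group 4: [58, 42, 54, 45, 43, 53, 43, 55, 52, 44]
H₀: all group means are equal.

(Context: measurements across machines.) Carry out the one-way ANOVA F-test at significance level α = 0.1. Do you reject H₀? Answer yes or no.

Group means [19.10, 44.88, 20.11, 48.90], grand mean 32.973
SSB = Σnᵢ(x̄ᵢ−x̄)² = 7083.409; SSW = ΣΣ(x−x̄ᵢ)² = 929.564
MSB = 7083.409/3 = 2361.1364; MSW = 929.564/33 = 28.1686
F = MSB/MSW = 83.8216
df = (3, 33)
p-value (upper-tail) = 0.00000
At α=0.1: p < α → reject H₀

reject H₀: yes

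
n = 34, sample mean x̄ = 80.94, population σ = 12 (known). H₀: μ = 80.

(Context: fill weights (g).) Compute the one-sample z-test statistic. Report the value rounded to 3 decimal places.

test statistic = 0.457

SE = σ/√n = 12/√34 = 2.0580
z = (x̄−μ₀)/SE = (80.94−80)/2.0580 = 0.4568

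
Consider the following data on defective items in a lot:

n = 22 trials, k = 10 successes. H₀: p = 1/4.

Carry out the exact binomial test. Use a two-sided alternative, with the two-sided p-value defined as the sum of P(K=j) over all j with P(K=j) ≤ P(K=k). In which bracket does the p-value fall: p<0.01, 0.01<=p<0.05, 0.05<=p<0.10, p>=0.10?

Exact binomial: n=22, k=10, p₀=1/4=0.2500
P(X=j) = C(n,j)·p₀^j·(1−p₀)^(n−j); p = Σ P(X=j) over j with P(X=j) ≤ P(X=10)
p-value (two-sided) = 0.04437
→ bracket: 0.01<=p<0.05

p-value bracket: 0.01<=p<0.05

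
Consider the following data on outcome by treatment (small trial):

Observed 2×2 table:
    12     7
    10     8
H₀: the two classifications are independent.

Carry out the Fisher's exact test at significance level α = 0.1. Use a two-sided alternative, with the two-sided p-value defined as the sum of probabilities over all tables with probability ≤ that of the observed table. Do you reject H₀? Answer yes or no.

reject H₀: no

Margins: r₁=19, r₂=18, c₁=22, c₂=15, n=37
p_obs = C(19,12)·C(18,10)/C(37,22); sum pmf over tables with pmf ≤ p_obs
p-value (two-sided) = 0.74314
At α=0.1: p ≥ α → fail to reject H₀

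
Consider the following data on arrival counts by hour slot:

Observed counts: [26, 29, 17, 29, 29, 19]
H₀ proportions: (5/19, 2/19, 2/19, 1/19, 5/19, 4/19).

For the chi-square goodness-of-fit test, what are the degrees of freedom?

df = k − 1 = 6 − 1 = 5

degrees of freedom = 5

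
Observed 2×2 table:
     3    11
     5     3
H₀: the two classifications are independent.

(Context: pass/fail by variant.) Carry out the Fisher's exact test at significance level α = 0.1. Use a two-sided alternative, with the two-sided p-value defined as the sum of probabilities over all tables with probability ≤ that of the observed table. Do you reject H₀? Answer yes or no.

Margins: r₁=14, r₂=8, c₁=8, c₂=14, n=22
p_obs = C(14,3)·C(8,5)/C(22,8); sum pmf over tables with pmf ≤ p_obs
p-value (two-sided) = 0.08146
At α=0.1: p < α → reject H₀

reject H₀: yes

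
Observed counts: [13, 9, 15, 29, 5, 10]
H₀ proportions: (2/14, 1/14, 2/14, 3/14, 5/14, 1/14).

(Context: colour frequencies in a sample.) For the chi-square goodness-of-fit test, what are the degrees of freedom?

df = k − 1 = 6 − 1 = 5

degrees of freedom = 5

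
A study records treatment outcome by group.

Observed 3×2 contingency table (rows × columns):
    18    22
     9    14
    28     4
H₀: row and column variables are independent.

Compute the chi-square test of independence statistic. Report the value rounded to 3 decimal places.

Row totals [40, 23, 32], col totals [55, 40], n=95
χ² = (18−23.16)²/23.16 + (22−16.84)²/16.84 + (9−13.32)²/13.32 + (14−9.68)²/9.68 + (28−18.53)²/18.53 + (4−13.47)²/13.47 = 17.5562
df = 2

test statistic = 17.556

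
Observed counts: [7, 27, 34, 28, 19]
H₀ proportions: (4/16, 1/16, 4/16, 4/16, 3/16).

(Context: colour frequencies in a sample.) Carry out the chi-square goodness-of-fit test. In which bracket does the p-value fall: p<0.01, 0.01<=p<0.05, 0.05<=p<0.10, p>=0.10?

p-value bracket: p<0.01

n = 115; E_i = n·p_i = [28.75, 7.19, 28.75, 28.75, 21.56]
χ² = (7−28.75)²/28.75 + (27−7.19)²/7.19 + (34−28.75)²/28.75 + (28−28.75)²/28.75 + (19−21.56)²/21.56 = 72.3507
df = 4
p-value (upper-tail) = 0.00000
→ bracket: p<0.01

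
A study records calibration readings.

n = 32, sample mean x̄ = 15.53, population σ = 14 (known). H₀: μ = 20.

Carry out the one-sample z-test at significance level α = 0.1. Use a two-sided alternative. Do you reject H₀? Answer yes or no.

reject H₀: yes

SE = σ/√n = 14/√32 = 2.4749
z = (x̄−μ₀)/SE = (15.53−20)/2.4749 = -1.8062
p-value (two-sided) = 0.07089
At α=0.1: p < α → reject H₀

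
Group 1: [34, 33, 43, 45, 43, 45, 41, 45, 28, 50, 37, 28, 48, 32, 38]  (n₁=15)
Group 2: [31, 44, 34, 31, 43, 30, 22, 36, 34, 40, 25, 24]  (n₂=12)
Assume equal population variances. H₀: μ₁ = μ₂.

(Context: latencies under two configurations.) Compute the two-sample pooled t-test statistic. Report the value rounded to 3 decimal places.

test statistic = 2.359

x̄₁=39.333, s₁=7.078, n₁=15
x̄₂=32.833, s₂=7.158, n₂=12
s_p² = [14·7.078² + 11·7.158²]/25 = 50.6000
SE = √(s_p²·(1/15+1/12)) = 2.7550
t = (39.333−32.833)/2.7550 = 2.3594
df = 25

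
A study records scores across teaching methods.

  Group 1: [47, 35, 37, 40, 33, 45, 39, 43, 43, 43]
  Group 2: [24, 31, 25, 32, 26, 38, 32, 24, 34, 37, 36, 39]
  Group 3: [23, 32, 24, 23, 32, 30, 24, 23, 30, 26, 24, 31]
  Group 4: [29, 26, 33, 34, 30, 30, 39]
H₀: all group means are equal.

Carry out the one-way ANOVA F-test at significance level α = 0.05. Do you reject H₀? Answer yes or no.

Group means [40.50, 31.50, 26.83, 31.57], grand mean 32.341
SSB = Σnᵢ(x̄ᵢ−x̄)² = 1042.339; SSW = ΣΣ(x−x̄ᵢ)² = 788.881
MSB = 1042.339/3 = 347.4462; MSW = 788.881/37 = 21.3211
F = MSB/MSW = 16.2959
df = (3, 37)
p-value (upper-tail) = 0.00000
At α=0.05: p < α → reject H₀

reject H₀: yes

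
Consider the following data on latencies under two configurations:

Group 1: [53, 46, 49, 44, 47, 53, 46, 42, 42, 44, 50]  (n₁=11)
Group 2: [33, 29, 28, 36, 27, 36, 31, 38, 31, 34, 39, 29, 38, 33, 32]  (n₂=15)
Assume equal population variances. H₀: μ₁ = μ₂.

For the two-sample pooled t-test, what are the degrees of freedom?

df = n₁ + n₂ − 2 = 11 + 15 − 2 = 24

degrees of freedom = 24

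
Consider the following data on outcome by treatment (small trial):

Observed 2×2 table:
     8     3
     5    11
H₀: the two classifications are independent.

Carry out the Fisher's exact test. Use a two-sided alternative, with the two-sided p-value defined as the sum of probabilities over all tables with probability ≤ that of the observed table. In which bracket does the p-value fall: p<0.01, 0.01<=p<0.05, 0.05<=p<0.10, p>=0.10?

Margins: r₁=11, r₂=16, c₁=13, c₂=14, n=27
p_obs = C(11,8)·C(16,5)/C(27,13); sum pmf over tables with pmf ≤ p_obs
p-value (two-sided) = 0.05424
→ bracket: 0.05<=p<0.10

p-value bracket: 0.05<=p<0.10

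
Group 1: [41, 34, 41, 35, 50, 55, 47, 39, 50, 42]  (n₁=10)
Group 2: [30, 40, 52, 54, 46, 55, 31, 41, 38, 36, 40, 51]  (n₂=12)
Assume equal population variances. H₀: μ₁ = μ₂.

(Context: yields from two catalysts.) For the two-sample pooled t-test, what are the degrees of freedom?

df = n₁ + n₂ − 2 = 10 + 12 − 2 = 20

degrees of freedom = 20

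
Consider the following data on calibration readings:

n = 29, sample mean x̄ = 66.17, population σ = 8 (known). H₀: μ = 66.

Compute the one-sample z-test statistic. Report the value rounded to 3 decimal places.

test statistic = 0.114

SE = σ/√n = 8/√29 = 1.4856
z = (x̄−μ₀)/SE = (66.17−66)/1.4856 = 0.1144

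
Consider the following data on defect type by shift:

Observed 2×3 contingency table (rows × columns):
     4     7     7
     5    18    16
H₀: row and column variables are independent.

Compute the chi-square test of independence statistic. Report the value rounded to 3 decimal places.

Row totals [18, 39], col totals [9, 25, 23], n=57
χ² = (4−2.84)²/2.84 + (7−7.89)²/7.89 + (7−7.26)²/7.26 + (5−6.16)²/6.16 + (18−17.11)²/17.11 + (16−15.74)²/15.74 = 0.8516
df = 2

test statistic = 0.852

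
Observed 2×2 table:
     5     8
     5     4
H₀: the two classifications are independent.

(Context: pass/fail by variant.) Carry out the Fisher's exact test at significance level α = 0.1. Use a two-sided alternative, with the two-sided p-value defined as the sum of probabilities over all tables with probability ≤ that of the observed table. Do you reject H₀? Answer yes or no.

Margins: r₁=13, r₂=9, c₁=10, c₂=12, n=22
p_obs = C(13,5)·C(9,5)/C(22,10); sum pmf over tables with pmf ≤ p_obs
p-value (two-sided) = 0.66563
At α=0.1: p ≥ α → fail to reject H₀

reject H₀: no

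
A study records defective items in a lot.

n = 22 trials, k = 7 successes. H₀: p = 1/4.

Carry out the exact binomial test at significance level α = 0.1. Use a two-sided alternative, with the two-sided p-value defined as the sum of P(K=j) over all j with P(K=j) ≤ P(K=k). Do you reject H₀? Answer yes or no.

reject H₀: no

Exact binomial: n=22, k=7, p₀=1/4=0.2500
P(X=j) = C(n,j)·p₀^j·(1−p₀)^(n−j); p = Σ P(X=j) over j with P(X=j) ≤ P(X=7)
p-value (two-sided) = 0.46302
At α=0.1: p ≥ α → fail to reject H₀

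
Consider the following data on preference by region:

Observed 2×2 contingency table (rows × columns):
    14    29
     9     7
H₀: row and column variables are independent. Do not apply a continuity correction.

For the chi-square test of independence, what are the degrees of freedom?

df = (r−1)(c−1) = (2−1)·(2−1) = 1

degrees of freedom = 1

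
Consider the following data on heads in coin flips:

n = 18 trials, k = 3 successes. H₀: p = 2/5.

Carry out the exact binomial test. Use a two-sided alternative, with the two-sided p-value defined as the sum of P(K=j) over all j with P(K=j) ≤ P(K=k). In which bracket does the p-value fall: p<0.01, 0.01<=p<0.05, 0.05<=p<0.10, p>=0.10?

Exact binomial: n=18, k=3, p₀=2/5=0.4000
P(X=j) = C(n,j)·p₀^j·(1−p₀)^(n−j); p = Σ P(X=j) over j with P(X=j) ≤ P(X=3)
p-value (two-sided) = 0.05306
→ bracket: 0.05<=p<0.10

p-value bracket: 0.05<=p<0.10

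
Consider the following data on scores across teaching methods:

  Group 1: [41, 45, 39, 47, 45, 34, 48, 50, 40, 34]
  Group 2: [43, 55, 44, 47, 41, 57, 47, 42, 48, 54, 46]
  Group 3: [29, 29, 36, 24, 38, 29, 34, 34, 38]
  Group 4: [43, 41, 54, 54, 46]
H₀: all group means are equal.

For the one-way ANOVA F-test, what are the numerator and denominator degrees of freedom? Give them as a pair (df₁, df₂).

degrees of freedom = [3, 31]

k = 4 groups, N = 35 total
df = (k−1, N−k) = (4−1, 35−4) = (3, 31)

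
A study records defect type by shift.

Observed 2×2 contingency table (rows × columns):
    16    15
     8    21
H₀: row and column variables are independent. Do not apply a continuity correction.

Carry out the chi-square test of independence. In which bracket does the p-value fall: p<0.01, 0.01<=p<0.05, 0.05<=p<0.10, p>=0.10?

Row totals [31, 29], col totals [24, 36], n=60
χ² = (16−12.40)²/12.40 + (15−18.60)²/18.60 + (8−11.60)²/11.60 + (21−17.40)²/17.40 = 3.6040
df = 1
p-value (upper-tail) = 0.05764
→ bracket: 0.05<=p<0.10

p-value bracket: 0.05<=p<0.10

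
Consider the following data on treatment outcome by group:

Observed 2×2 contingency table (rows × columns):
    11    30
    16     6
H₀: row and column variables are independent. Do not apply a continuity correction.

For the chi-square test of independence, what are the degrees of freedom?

df = (r−1)(c−1) = (2−1)·(2−1) = 1

degrees of freedom = 1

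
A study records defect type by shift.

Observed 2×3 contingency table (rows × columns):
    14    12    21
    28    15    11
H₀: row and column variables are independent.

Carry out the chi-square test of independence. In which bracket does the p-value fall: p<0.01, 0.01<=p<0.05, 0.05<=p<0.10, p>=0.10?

p-value bracket: 0.01<=p<0.05

Row totals [47, 54], col totals [42, 27, 32], n=101
χ² = (14−19.54)²/19.54 + (12−12.56)²/12.56 + (21−14.89)²/14.89 + (28−22.46)²/22.46 + (15−14.44)²/14.44 + (11−17.11)²/17.11 = 7.6767
df = 2
p-value (upper-tail) = 0.02153
→ bracket: 0.01<=p<0.05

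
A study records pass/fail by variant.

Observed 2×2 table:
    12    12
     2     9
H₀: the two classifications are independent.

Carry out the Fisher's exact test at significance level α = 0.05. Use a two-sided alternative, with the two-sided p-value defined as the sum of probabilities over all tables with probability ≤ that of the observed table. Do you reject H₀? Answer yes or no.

Margins: r₁=24, r₂=11, c₁=14, c₂=21, n=35
p_obs = C(24,12)·C(11,2)/C(35,14); sum pmf over tables with pmf ≤ p_obs
p-value (two-sided) = 0.13665
At α=0.05: p ≥ α → fail to reject H₀

reject H₀: no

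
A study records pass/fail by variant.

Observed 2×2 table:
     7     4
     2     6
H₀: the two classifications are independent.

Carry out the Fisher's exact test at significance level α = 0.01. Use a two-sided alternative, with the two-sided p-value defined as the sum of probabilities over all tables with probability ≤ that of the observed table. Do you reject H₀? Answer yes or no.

Margins: r₁=11, r₂=8, c₁=9, c₂=10, n=19
p_obs = C(11,7)·C(8,2)/C(19,9); sum pmf over tables with pmf ≤ p_obs
p-value (two-sided) = 0.16980
At α=0.01: p ≥ α → fail to reject H₀

reject H₀: no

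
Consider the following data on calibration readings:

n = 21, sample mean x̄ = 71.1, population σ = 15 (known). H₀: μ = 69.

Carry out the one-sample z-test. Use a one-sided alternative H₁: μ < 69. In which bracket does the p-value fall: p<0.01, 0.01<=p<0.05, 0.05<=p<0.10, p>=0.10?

SE = σ/√n = 15/√21 = 3.2733
z = (x̄−μ₀)/SE = (71.1−69)/3.2733 = 0.6416
p-value (one-sided, H₁ less) = 0.73942
→ bracket: p>=0.10

p-value bracket: p>=0.10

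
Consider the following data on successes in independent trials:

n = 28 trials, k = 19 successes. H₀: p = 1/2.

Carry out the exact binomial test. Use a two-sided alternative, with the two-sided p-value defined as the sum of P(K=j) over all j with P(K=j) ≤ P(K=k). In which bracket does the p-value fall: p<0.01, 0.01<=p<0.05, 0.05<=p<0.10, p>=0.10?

p-value bracket: 0.05<=p<0.10

Exact binomial: n=28, k=19, p₀=1/2=0.5000
P(X=j) = C(n,j)·p₀^j·(1−p₀)^(n−j); p = Σ P(X=j) over j with P(X=j) ≤ P(X=19)
p-value (two-sided) = 0.08716
→ bracket: 0.05<=p<0.10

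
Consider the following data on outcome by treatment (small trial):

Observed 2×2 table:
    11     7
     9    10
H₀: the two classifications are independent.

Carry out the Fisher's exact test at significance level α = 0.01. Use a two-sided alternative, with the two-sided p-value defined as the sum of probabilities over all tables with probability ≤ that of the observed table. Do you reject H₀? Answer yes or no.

Margins: r₁=18, r₂=19, c₁=20, c₂=17, n=37
p_obs = C(18,11)·C(19,9)/C(37,20); sum pmf over tables with pmf ≤ p_obs
p-value (two-sided) = 0.51481
At α=0.01: p ≥ α → fail to reject H₀

reject H₀: no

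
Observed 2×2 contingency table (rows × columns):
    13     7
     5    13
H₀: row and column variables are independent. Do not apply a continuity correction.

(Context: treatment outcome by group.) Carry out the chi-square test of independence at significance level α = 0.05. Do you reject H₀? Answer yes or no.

reject H₀: yes

Row totals [20, 18], col totals [18, 20], n=38
χ² = (13−9.47)²/9.47 + (7−10.53)²/10.53 + (5−8.53)²/8.53 + (13−9.47)²/9.47 = 5.2649
df = 1
p-value (upper-tail) = 0.02176
At α=0.05: p < α → reject H₀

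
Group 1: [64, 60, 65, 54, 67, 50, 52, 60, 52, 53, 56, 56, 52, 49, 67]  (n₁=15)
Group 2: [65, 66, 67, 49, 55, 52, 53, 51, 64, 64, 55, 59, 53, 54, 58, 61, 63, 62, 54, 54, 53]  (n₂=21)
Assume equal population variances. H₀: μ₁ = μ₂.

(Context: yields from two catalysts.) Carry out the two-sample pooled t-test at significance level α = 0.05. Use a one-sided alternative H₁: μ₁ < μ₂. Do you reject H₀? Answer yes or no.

reject H₀: no

x̄₁=57.133, s₁=6.243, n₁=15
x̄₂=57.714, s₂=5.578, n₂=21
s_p² = [14·6.243² + 20·5.578²]/34 = 34.3535
SE = √(s_p²·(1/15+1/21)) = 1.9814
t = (57.133−57.714)/1.9814 = -0.2932
df = 34
p-value (one-sided, H₁ less) = 0.38558
At α=0.05: p ≥ α → fail to reject H₀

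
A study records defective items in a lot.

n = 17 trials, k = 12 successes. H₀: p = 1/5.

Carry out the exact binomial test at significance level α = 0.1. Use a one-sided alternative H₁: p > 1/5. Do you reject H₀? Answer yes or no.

Exact binomial: n=17, k=12, p₀=1/5=0.2000
P(X≥12) from Σ C(n,i)·p₀^i·(1−p₀)^(n−i)
p-value (one-sided, H₁ greater) = 0.00001
At α=0.1: p < α → reject H₀

reject H₀: yes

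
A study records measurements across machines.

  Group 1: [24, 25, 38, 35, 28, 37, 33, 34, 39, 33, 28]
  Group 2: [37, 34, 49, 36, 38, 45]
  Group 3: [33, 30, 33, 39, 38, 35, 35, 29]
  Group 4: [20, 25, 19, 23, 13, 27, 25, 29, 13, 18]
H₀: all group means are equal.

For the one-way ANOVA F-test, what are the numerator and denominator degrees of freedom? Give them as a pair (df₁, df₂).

k = 4 groups, N = 35 total
df = (k−1, N−k) = (4−1, 35−4) = (3, 31)

degrees of freedom = [3, 31]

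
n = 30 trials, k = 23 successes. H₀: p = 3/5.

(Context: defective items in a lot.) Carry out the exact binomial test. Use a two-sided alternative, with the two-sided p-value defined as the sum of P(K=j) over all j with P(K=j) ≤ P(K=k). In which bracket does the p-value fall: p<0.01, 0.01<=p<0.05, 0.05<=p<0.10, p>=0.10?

Exact binomial: n=30, k=23, p₀=3/5=0.6000
P(X=j) = C(n,j)·p₀^j·(1−p₀)^(n−j); p = Σ P(X=j) over j with P(X=j) ≤ P(X=23)
p-value (two-sided) = 0.06476
→ bracket: 0.05<=p<0.10

p-value bracket: 0.05<=p<0.10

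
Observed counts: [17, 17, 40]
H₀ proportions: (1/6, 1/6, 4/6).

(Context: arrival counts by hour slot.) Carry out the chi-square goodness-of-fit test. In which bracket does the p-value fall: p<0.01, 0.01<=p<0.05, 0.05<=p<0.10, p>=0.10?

p-value bracket: 0.05<=p<0.10

n = 74; E_i = n·p_i = [12.33, 12.33, 49.33]
χ² = (17−12.33)²/12.33 + (17−12.33)²/12.33 + (40−49.33)²/49.33 = 5.2973
df = 2
p-value (upper-tail) = 0.07075
→ bracket: 0.05<=p<0.10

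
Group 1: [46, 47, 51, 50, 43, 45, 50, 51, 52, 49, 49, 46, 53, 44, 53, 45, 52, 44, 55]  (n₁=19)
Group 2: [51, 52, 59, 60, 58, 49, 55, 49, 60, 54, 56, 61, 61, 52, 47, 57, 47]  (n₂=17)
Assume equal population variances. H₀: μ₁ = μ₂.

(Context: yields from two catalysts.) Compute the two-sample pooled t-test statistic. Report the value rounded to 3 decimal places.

x̄₁=48.684, s₁=3.606, n₁=19
x̄₂=54.588, s₂=4.900, n₂=17
s_p² = [18·3.606² + 16·4.900²]/34 = 18.1830
SE = √(s_p²·(1/19+1/17)) = 1.4236
t = (48.684−54.588)/1.4236 = -4.1473
df = 34

test statistic = -4.147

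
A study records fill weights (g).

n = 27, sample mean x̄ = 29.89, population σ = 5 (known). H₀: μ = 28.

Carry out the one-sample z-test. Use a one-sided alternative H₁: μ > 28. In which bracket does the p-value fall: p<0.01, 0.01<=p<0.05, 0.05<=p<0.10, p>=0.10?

p-value bracket: 0.01<=p<0.05

SE = σ/√n = 5/√27 = 0.9623
z = (x̄−μ₀)/SE = (29.89−28)/0.9623 = 1.9641
p-value (one-sided, H₁ greater) = 0.02476
→ bracket: 0.01<=p<0.05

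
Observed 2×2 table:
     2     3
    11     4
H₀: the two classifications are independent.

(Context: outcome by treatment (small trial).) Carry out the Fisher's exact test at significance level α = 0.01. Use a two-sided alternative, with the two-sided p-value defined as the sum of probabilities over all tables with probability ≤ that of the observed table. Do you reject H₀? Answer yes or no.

reject H₀: no

Margins: r₁=5, r₂=15, c₁=13, c₂=7, n=20
p_obs = C(5,2)·C(15,11)/C(20,13); sum pmf over tables with pmf ≤ p_obs
p-value (two-sided) = 0.28980
At α=0.01: p ≥ α → fail to reject H₀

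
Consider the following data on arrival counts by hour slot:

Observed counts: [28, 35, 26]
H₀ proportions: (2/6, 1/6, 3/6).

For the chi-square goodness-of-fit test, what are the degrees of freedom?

degrees of freedom = 2

df = k − 1 = 3 − 1 = 2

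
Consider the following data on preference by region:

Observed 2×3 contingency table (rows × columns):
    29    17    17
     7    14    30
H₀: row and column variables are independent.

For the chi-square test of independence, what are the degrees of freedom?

degrees of freedom = 2

df = (r−1)(c−1) = (2−1)·(3−1) = 2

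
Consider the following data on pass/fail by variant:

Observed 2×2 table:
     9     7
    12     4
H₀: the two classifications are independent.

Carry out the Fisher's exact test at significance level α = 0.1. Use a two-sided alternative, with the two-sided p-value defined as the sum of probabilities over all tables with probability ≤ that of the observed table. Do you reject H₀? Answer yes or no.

reject H₀: no

Margins: r₁=16, r₂=16, c₁=21, c₂=11, n=32
p_obs = C(16,9)·C(16,12)/C(32,21); sum pmf over tables with pmf ≤ p_obs
p-value (two-sided) = 0.45779
At α=0.1: p ≥ α → fail to reject H₀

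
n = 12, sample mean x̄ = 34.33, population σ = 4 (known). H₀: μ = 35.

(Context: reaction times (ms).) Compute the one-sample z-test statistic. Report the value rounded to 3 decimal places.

test statistic = -0.580

SE = σ/√n = 4/√12 = 1.1547
z = (x̄−μ₀)/SE = (34.33−35)/1.1547 = -0.5802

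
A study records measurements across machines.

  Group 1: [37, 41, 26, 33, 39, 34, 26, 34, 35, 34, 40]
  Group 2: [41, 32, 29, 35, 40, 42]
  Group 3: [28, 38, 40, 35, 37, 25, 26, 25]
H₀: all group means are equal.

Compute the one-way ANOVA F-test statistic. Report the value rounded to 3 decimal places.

Group means [34.45, 36.50, 31.75], grand mean 34.080
SSB = Σnᵢ(x̄ᵢ−x̄)² = 80.113; SSW = ΣΣ(x−x̄ᵢ)² = 671.727
MSB = 80.113/2 = 40.0564; MSW = 671.727/22 = 30.5331
F = MSB/MSW = 1.3119
df = (2, 22)

test statistic = 1.312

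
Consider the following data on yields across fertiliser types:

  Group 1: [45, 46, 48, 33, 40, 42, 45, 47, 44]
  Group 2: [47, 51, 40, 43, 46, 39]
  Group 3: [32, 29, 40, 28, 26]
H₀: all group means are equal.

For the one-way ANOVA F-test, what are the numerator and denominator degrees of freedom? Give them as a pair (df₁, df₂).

degrees of freedom = [2, 17]

k = 3 groups, N = 20 total
df = (k−1, N−k) = (3−1, 20−3) = (2, 17)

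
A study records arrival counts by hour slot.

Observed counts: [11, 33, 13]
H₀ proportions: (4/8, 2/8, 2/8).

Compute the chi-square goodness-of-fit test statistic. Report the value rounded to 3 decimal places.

test statistic = 35.526

n = 57; E_i = n·p_i = [28.50, 14.25, 14.25]
χ² = (11−28.50)²/28.50 + (33−14.25)²/14.25 + (13−14.25)²/14.25 = 35.5263
df = 2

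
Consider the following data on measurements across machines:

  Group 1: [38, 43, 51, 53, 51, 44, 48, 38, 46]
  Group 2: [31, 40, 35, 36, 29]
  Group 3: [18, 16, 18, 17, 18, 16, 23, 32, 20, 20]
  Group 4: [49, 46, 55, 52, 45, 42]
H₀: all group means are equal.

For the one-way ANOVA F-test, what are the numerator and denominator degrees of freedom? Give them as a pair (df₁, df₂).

degrees of freedom = [3, 26]

k = 4 groups, N = 30 total
df = (k−1, N−k) = (4−1, 30−4) = (3, 26)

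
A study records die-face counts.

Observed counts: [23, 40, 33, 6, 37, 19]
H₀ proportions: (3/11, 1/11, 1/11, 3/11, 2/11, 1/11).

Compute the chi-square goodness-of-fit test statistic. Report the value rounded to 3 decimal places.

n = 158; E_i = n·p_i = [43.09, 14.36, 14.36, 43.09, 28.73, 14.36]
χ² = (23−43.09)²/43.09 + (40−14.36)²/14.36 + (33−14.36)²/14.36 + (6−43.09)²/43.09 + (37−28.73)²/28.73 + (19−14.36)²/14.36 = 115.1086
df = 5

test statistic = 115.109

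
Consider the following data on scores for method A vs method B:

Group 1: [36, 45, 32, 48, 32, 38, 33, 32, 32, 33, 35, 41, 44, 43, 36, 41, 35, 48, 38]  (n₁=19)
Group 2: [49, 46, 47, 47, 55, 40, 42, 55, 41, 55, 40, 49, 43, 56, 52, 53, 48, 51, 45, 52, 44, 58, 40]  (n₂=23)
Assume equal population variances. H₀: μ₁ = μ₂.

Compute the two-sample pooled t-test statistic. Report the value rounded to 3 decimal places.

test statistic = -5.849

x̄₁=38.000, s₁=5.518, n₁=19
x̄₂=48.174, s₂=5.686, n₂=23
s_p² = [18·5.518² + 22·5.686²]/40 = 31.4826
SE = √(s_p²·(1/19+1/23)) = 1.7395
t = (38.000−48.174)/1.7395 = -5.8488
df = 40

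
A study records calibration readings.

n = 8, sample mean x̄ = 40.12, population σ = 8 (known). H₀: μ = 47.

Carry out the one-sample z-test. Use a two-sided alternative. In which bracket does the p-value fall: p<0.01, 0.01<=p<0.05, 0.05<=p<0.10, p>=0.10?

SE = σ/√n = 8/√8 = 2.8284
z = (x̄−μ₀)/SE = (40.12−47)/2.8284 = -2.4324
p-value (two-sided) = 0.01500
→ bracket: 0.01<=p<0.05

p-value bracket: 0.01<=p<0.05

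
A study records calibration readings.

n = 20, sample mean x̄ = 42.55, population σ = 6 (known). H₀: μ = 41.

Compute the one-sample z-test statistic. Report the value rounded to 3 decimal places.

test statistic = 1.155

SE = σ/√n = 6/√20 = 1.3416
z = (x̄−μ₀)/SE = (42.55−41)/1.3416 = 1.1553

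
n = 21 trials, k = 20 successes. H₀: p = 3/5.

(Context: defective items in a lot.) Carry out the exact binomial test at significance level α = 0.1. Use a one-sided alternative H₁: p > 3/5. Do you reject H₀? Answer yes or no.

Exact binomial: n=21, k=20, p₀=3/5=0.6000
P(X≥20) from Σ C(n,i)·p₀^i·(1−p₀)^(n−i)
p-value (one-sided, H₁ greater) = 0.00033
At α=0.1: p < α → reject H₀

reject H₀: yes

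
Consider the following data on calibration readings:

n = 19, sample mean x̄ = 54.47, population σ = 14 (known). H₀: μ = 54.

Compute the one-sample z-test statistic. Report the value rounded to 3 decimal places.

SE = σ/√n = 14/√19 = 3.2118
z = (x̄−μ₀)/SE = (54.47−54)/3.2118 = 0.1463

test statistic = 0.146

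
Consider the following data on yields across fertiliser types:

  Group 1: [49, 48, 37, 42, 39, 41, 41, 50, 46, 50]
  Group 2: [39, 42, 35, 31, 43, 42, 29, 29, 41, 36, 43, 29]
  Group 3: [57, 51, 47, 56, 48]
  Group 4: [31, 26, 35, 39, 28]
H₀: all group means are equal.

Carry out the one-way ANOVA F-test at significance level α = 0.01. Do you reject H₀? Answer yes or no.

Group means [44.30, 36.58, 51.80, 31.80], grand mean 40.625
SSB = Σnᵢ(x̄ᵢ−x̄)² = 1344.883; SSW = ΣΣ(x−x̄ᵢ)² = 778.617
MSB = 1344.883/3 = 448.2944; MSW = 778.617/28 = 27.8077
F = MSB/MSW = 16.1212
df = (3, 28)
p-value (upper-tail) = 0.00000
At α=0.01: p < α → reject H₀

reject H₀: yes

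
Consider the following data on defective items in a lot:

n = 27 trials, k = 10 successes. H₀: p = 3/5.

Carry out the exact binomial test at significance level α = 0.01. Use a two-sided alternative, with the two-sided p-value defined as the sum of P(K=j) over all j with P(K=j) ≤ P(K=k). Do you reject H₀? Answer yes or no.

reject H₀: no

Exact binomial: n=27, k=10, p₀=3/5=0.6000
P(X=j) = C(n,j)·p₀^j·(1−p₀)^(n−j); p = Σ P(X=j) over j with P(X=j) ≤ P(X=10)
p-value (two-sided) = 0.01800
At α=0.01: p ≥ α → fail to reject H₀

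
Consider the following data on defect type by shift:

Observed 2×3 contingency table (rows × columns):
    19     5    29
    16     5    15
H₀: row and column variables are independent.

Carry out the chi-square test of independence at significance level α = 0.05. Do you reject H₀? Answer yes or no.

reject H₀: no

Row totals [53, 36], col totals [35, 10, 44], n=89
χ² = (19−20.84)²/20.84 + (5−5.96)²/5.96 + (29−26.20)²/26.20 + (16−14.16)²/14.16 + (5−4.04)²/4.04 + (15−17.80)²/17.80 = 1.5200
df = 2
p-value (upper-tail) = 0.46768
At α=0.05: p ≥ α → fail to reject H₀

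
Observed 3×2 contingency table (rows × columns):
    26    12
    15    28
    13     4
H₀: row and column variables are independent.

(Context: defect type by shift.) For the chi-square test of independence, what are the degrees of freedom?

df = (r−1)(c−1) = (3−1)·(2−1) = 2

degrees of freedom = 2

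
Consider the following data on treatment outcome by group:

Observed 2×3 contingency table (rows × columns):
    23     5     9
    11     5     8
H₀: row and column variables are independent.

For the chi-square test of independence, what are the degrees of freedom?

df = (r−1)(c−1) = (2−1)·(3−1) = 2

degrees of freedom = 2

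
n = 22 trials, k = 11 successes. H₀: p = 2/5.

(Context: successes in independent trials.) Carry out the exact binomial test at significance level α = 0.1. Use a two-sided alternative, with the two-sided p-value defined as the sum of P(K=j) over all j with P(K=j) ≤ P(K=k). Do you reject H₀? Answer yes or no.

reject H₀: no

Exact binomial: n=22, k=11, p₀=2/5=0.4000
P(X=j) = C(n,j)·p₀^j·(1−p₀)^(n−j); p = Σ P(X=j) over j with P(X=j) ≤ P(X=11)
p-value (two-sided) = 0.38649
At α=0.1: p ≥ α → fail to reject H₀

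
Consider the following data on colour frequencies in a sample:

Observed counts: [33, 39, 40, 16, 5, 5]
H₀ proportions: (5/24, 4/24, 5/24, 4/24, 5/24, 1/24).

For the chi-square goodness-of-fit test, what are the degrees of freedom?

degrees of freedom = 5

df = k − 1 = 6 − 1 = 5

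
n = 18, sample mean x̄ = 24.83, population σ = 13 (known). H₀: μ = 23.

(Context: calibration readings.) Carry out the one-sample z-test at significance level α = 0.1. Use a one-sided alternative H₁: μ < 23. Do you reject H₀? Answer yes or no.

reject H₀: no

SE = σ/√n = 13/√18 = 3.0641
z = (x̄−μ₀)/SE = (24.83−23)/3.0641 = 0.5972
p-value (one-sided, H₁ less) = 0.72482
At α=0.1: p ≥ α → fail to reject H₀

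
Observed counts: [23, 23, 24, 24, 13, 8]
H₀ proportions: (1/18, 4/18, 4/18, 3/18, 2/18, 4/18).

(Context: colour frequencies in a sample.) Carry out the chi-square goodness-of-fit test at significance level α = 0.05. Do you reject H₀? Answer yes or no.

n = 115; E_i = n·p_i = [6.39, 25.56, 25.56, 19.17, 12.78, 25.56]
χ² = (23−6.39)²/6.39 + (23−25.56)²/25.56 + (24−25.56)²/25.56 + (24−19.17)²/19.17 + (13−12.78)²/12.78 + (8−25.56)²/25.56 = 56.8217
df = 5
p-value (upper-tail) = 0.00000
At α=0.05: p < α → reject H₀

reject H₀: yes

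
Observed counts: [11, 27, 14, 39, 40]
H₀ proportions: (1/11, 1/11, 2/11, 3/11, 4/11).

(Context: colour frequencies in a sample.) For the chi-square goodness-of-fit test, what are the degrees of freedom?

df = k − 1 = 5 − 1 = 4

degrees of freedom = 4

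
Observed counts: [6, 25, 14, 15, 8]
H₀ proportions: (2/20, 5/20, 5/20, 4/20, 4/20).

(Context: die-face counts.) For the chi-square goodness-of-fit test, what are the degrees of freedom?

degrees of freedom = 4

df = k − 1 = 5 − 1 = 4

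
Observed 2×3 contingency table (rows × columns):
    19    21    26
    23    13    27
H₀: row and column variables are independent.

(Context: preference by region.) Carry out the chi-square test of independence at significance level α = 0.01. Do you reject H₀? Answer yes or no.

reject H₀: no

Row totals [66, 63], col totals [42, 34, 53], n=129
χ² = (19−21.49)²/21.49 + (21−17.40)²/17.40 + (26−27.12)²/27.12 + (23−20.51)²/20.51 + (13−16.60)²/16.60 + (27−25.88)²/25.88 = 2.2136
df = 2
p-value (upper-tail) = 0.33061
At α=0.01: p ≥ α → fail to reject H₀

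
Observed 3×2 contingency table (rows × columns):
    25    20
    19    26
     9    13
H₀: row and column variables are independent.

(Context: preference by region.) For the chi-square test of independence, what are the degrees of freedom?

df = (r−1)(c−1) = (3−1)·(2−1) = 2

degrees of freedom = 2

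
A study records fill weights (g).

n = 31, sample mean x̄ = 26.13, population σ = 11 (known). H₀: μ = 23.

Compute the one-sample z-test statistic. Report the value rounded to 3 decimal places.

test statistic = 1.584

SE = σ/√n = 11/√31 = 1.9757
z = (x̄−μ₀)/SE = (26.13−23)/1.9757 = 1.5843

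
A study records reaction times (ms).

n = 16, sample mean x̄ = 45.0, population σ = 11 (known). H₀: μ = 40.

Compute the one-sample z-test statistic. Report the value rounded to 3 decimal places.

SE = σ/√n = 11/√16 = 2.7500
z = (x̄−μ₀)/SE = (45.0−40)/2.7500 = 1.8182

test statistic = 1.818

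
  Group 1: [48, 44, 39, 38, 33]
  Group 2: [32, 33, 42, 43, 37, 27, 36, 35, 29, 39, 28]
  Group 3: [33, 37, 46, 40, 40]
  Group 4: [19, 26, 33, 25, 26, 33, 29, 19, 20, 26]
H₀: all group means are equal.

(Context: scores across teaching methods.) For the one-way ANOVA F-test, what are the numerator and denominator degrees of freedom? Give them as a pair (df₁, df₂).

degrees of freedom = [3, 27]

k = 4 groups, N = 31 total
df = (k−1, N−k) = (4−1, 31−4) = (3, 27)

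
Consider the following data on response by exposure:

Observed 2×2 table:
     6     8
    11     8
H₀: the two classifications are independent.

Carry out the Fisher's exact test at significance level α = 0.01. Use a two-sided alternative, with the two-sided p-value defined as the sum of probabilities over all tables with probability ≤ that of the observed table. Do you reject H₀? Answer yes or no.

reject H₀: no

Margins: r₁=14, r₂=19, c₁=17, c₂=16, n=33
p_obs = C(14,6)·C(19,11)/C(33,17); sum pmf over tables with pmf ≤ p_obs
p-value (two-sided) = 0.49053
At α=0.01: p ≥ α → fail to reject H₀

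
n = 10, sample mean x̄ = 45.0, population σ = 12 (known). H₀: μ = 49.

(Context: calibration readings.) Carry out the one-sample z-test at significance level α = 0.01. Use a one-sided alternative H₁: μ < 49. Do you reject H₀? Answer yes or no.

reject H₀: no

SE = σ/√n = 12/√10 = 3.7947
z = (x̄−μ₀)/SE = (45.0−49)/3.7947 = -1.0541
p-value (one-sided, H₁ less) = 0.14592
At α=0.01: p ≥ α → fail to reject H₀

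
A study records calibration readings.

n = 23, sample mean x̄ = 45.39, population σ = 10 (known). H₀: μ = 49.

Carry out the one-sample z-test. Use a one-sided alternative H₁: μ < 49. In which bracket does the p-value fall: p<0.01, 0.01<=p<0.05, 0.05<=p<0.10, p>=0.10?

p-value bracket: 0.01<=p<0.05

SE = σ/√n = 10/√23 = 2.0851
z = (x̄−μ₀)/SE = (45.39−49)/2.0851 = -1.7313
p-value (one-sided, H₁ less) = 0.04170
→ bracket: 0.01<=p<0.05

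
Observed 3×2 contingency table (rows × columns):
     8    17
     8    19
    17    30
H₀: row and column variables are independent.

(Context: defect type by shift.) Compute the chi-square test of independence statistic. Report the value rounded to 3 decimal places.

Row totals [25, 27, 47], col totals [33, 66], n=99
χ² = (8−8.33)²/8.33 + (17−16.67)²/16.67 + (8−9.00)²/9.00 + (19−18.00)²/18.00 + (17−15.67)²/15.67 + (30−31.33)²/31.33 = 0.3569
df = 2

test statistic = 0.357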